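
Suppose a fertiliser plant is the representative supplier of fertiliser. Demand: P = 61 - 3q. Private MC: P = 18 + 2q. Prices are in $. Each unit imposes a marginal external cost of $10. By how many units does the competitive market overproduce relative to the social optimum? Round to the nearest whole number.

Market equilibrium (private): 18 + 2q = 61 - 3q → q_m = 8.6000.
Social marginal cost = private MC + MEC = 28 + 2q.
Set SMC = demand: 28 + 2q = 61 - 3q → q* = 6.6000.
Gap = |8.6000 − 6.6000| = 2.0000.

2 units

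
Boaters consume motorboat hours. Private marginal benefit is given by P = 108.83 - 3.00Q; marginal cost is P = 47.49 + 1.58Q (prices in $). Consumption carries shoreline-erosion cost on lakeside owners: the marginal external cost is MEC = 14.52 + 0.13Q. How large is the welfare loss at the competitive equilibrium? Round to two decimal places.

Market equilibrium (private): 47.49 + 1.58Q = 108.83 - 3.00Q → Q_m = 13.3930.
Social marginal benefit = demand − MEC = 94.31 - 3.13Q.
Set SMB = MC: 94.31 - 3.13Q = 47.49 + 1.58Q → Q* = 9.9406.
The welfare-loss triangle has base |Q_m − Q*| and height MEC(Q_m) (the vertical gap between SMB and MC is zero at Q* and MEC at Q_m).
DWL = ½ × 3.4524 × 16.2611 = 28.0699.

DWL = $28.07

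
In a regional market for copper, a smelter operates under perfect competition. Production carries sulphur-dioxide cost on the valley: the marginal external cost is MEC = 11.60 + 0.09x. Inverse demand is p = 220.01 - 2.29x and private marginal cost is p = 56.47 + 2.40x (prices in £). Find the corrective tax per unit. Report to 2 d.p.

tax = £14.46 per unit

Social marginal cost = private MC + MEC = 68.07 + 2.49x.
Set SMC = demand: 68.07 + 2.49x = 220.01 - 2.29x → x* = 31.7866.
The Pigouvian tax equals MEC at x*: 11.60 + 0.09×31.7866 = 14.4608.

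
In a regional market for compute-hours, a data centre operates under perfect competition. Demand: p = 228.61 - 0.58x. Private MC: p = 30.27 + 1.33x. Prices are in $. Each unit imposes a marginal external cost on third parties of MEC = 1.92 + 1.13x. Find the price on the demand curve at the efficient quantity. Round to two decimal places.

P = $191.14

Social marginal cost = private MC + MEC = 32.19 + 2.46x.
Set SMC = demand: 32.19 + 2.46x = 228.61 - 0.58x → x* = 64.6118.
Consumer price on the demand curve at x*: 228.61 − 0.58×64.6118 = 191.1352.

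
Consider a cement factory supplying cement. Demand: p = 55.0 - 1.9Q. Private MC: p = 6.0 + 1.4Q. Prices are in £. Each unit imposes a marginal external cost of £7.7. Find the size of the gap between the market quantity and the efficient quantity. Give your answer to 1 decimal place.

2.3 units

Market equilibrium (private): 6.0 + 1.4Q = 55.0 - 1.9Q → Q_m = 14.8485.
Social marginal cost = private MC + MEC = 13.7 + 1.4Q.
Set SMC = demand: 13.7 + 1.4Q = 55.0 - 1.9Q → Q* = 12.5152.
Gap = |14.8485 − 12.5152| = 2.3333.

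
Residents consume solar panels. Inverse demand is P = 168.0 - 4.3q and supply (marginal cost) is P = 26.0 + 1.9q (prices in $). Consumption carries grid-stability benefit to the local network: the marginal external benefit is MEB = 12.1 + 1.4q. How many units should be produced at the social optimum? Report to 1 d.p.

q* = 32.1

Social marginal benefit = demand + MEB = 180.1 - 2.9q.
Set SMB = MC: 180.1 - 2.9q = 26.0 + 1.9q → q* = 32.1042.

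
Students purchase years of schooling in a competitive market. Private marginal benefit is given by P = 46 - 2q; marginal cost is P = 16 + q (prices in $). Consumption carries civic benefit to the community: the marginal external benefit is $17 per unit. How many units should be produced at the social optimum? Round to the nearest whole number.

q* = 16

Social marginal benefit = demand + MEB = 63 - 2q.
Set SMB = MC: 63 - 2q = 16 + q → q* = 15.6667.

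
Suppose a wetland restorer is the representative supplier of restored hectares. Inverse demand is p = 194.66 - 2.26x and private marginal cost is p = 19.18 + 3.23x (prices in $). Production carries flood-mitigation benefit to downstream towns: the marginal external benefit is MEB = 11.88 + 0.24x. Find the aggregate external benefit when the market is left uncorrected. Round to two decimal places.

$502.33

Market equilibrium (private): 19.18 + 3.23x = 194.66 - 2.26x → x_m = 31.9636.
Total external benefit = ∫₀^{x_m} (11.88 + 0.24x) dx = 11.88×31.9636 + ½×0.24×31.9636² = 502.3282.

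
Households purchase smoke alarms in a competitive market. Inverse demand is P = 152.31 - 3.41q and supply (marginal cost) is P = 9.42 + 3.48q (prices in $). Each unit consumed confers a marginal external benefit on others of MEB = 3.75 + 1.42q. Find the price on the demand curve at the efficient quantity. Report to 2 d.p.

Social marginal benefit = demand + MEB = 156.06 - 1.99q.
Set SMB = MC: 156.06 - 1.99q = 9.42 + 3.48q → q* = 26.8080.
Consumer price on the demand curve at q*: 152.31 − 3.41×26.8080 = 60.8947.

P = $60.89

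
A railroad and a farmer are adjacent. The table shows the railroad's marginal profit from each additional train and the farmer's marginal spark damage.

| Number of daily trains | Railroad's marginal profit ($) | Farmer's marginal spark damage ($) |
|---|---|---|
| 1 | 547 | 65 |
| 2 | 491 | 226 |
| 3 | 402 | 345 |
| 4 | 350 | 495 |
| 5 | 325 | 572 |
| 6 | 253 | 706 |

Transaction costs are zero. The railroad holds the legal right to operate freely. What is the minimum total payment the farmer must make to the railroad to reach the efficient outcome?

Left alone the railroad would choose level 6 (marginal profit stays positive).
Efficient level: k* = 3 (marginal profit ≥ marginal spark damage through 3).
The farmer must at least cover the railroad's forgone profit from cutting 6→3: 350 + 325 + 253 = 928.

$928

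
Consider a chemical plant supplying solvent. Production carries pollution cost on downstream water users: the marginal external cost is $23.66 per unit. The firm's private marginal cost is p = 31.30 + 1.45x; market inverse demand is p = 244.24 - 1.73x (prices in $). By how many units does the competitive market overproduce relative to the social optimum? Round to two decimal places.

7.44 units

Market equilibrium (private): 31.30 + 1.45x = 244.24 - 1.73x → x_m = 66.9623.
Social marginal cost = private MC + MEC = 54.96 + 1.45x.
Set SMC = demand: 54.96 + 1.45x = 244.24 - 1.73x → x* = 59.5220.
Gap = |66.9623 − 59.5220| = 7.4403.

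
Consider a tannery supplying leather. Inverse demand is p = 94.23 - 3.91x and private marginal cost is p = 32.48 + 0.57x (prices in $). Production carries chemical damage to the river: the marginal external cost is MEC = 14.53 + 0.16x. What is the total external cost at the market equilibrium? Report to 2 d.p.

Market equilibrium (private): 32.48 + 0.57x = 94.23 - 3.91x → x_m = 13.7835.
Total external cost = ∫₀^{x_m} (14.53 + 0.16x) dx = 14.53×13.7835 + ½×0.16×13.7835² = 215.4730.

$215.47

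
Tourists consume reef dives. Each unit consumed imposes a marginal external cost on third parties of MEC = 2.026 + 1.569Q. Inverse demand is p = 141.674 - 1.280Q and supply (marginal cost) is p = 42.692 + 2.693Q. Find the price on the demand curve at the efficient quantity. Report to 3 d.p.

P = 119.281

Social marginal benefit = demand − MEC = 139.648 - 2.849Q.
Set SMB = MC: 139.648 - 2.849Q = 42.692 + 2.693Q → Q* = 17.4948.
Consumer price on the demand curve at Q*: 141.674 − 1.280×17.4948 = 119.2807.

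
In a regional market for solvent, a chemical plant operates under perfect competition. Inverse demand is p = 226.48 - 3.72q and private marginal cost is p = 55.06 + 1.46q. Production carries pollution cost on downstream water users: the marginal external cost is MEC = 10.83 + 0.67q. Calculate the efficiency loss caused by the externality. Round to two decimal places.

Market equilibrium (private): 55.06 + 1.46q = 226.48 - 3.72q → q_m = 33.0927.
Social marginal cost = private MC + MEC = 65.89 + 2.13q.
Set SMC = demand: 65.89 + 2.13q = 226.48 - 3.72q → q* = 27.4513.
The welfare-loss triangle has base |q_m − q*| and height MEC(q_m) (the vertical gap between SMC and demand is zero at q* and MEC at q_m).
DWL = ½ × 5.6414 × 33.0021 = 93.0890.

DWL = 93.09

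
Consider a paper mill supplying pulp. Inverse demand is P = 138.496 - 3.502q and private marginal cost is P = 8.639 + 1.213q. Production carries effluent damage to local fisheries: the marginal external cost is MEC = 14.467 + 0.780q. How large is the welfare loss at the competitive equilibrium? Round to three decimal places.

Market equilibrium (private): 8.639 + 1.213q = 138.496 - 3.502q → q_m = 27.5413.
Social marginal cost = private MC + MEC = 23.106 + 1.993q.
Set SMC = demand: 23.106 + 1.993q = 138.496 - 3.502q → q* = 20.9991.
Height of the DWL triangle at q_m is SMC(q_m) − demand(q_m) = MEC(q_m) = 35.9492.
DWL = ½ × 6.5422 × 35.9492 = 117.5934.

DWL = 117.593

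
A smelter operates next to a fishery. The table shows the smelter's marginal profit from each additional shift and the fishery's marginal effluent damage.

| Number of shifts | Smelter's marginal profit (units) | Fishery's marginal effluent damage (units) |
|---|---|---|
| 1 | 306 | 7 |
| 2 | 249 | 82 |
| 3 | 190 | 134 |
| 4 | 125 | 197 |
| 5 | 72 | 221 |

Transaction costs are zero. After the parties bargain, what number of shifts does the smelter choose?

3

Bargaining reaches the level where marginal profit last exceeds marginal effluent damage.
That holds through level 3 (190 ≥ 134) but not at 4 (125 < 197).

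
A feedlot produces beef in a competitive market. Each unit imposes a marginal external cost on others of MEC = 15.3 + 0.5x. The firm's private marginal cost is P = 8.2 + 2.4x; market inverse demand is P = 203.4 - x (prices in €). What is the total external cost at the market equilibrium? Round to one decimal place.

€1702.4

Market equilibrium (private): 8.2 + 2.4x = 203.4 - x → x_m = 57.4118.
Total external cost = ∫₀^{x_m} (15.3 + 0.5x) dx = 15.3×57.4118 + ½×0.5×57.4118² = 1702.4292.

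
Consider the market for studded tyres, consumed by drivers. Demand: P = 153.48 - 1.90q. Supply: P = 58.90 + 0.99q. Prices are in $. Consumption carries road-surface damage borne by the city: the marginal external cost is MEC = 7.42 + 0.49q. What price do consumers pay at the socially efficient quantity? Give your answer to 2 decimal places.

P = $104.48

Social marginal benefit = demand − MEC = 146.06 - 2.39q.
Set SMB = MC: 146.06 - 2.39q = 58.90 + 0.99q → q* = 25.7870.
Consumer price on the demand curve at q*: 153.48 − 1.90×25.7870 = 104.4847.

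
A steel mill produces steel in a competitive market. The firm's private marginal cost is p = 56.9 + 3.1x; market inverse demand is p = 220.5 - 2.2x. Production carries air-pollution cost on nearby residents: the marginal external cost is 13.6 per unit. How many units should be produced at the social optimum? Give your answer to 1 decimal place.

Social marginal cost = private MC + MEC = 70.5 + 3.1x.
Set SMC = demand: 70.5 + 3.1x = 220.5 - 2.2x → x* = 28.3019.

x* = 28.3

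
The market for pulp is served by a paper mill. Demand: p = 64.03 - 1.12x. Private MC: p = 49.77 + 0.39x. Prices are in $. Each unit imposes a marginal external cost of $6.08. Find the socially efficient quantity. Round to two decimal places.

x* = 5.42

Social marginal cost = private MC + MEC = 55.85 + 0.39x.
Set SMC = demand: 55.85 + 0.39x = 64.03 - 1.12x → x* = 5.4172.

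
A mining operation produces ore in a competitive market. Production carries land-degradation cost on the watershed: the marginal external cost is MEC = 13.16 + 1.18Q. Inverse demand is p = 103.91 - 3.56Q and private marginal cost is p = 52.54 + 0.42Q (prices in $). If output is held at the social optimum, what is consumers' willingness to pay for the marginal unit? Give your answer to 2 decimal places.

P = $77.55

Social marginal cost = private MC + MEC = 65.70 + 1.60Q.
Set SMC = demand: 65.70 + 1.60Q = 103.91 - 3.56Q → Q* = 7.4050.
Consumer price on the demand curve at Q*: 103.91 − 3.56×7.4050 = 77.5482.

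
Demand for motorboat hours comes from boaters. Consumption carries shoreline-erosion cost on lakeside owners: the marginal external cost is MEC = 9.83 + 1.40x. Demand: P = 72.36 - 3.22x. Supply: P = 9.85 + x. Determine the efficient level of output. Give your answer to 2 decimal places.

Social marginal benefit = demand − MEC = 62.53 - 4.62x.
Set SMB = MC: 62.53 - 4.62x = 9.85 + x → x* = 9.3737.

x* = 9.37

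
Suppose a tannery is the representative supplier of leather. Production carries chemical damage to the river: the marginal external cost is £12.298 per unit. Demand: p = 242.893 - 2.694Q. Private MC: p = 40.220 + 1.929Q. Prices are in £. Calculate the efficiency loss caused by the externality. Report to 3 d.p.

Market equilibrium (private): 40.220 + 1.929Q = 242.893 - 2.694Q → Q_m = 43.8401.
Social marginal cost = private MC + MEC = 52.518 + 1.929Q.
Set SMC = demand: 52.518 + 1.929Q = 242.893 - 2.694Q → Q* = 41.1800.
Height of the DWL triangle at Q_m is SMC(Q_m) − demand(Q_m) = MEC(Q_m) = 12.2980.
DWL = ½ × 2.6601 × 12.2980 = 16.3570.

DWL = £16.357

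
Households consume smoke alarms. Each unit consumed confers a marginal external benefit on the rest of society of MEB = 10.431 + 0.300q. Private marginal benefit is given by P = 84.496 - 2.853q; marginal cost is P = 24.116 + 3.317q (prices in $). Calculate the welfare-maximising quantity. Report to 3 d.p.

q* = 12.063

Social marginal benefit = demand + MEB = 94.927 - 2.553q.
Set SMB = MC: 94.927 - 2.553q = 24.116 + 3.317q → q* = 12.0632.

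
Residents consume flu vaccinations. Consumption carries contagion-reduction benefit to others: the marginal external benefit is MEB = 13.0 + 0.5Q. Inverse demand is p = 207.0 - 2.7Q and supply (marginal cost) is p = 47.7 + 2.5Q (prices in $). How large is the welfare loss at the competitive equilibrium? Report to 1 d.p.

DWL = $85.3

Market equilibrium (private): 47.7 + 2.5Q = 207.0 - 2.7Q → Q_m = 30.6346.
Social marginal benefit = demand + MEB = 220.0 - 2.2Q.
Set SMB = MC: 220.0 - 2.2Q = 47.7 + 2.5Q → Q* = 36.6596.
The loss is the area between SMB and MC from Q* to Q_m; with linear curves that's a triangle of height MEB(Q_m).
DWL = ½ × 6.0250 × 28.3173 = 85.3059.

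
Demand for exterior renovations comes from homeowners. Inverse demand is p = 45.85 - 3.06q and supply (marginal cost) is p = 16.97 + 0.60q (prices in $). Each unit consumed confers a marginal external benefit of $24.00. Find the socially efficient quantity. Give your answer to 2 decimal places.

Social marginal benefit = demand + MEB = 69.85 - 3.06q.
Set SMB = MC: 69.85 - 3.06q = 16.97 + 0.60q → q* = 14.4481.

q* = 14.45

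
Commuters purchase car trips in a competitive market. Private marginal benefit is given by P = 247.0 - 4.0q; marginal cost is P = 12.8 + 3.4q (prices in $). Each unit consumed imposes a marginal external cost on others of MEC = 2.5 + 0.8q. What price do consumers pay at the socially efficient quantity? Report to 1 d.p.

Social marginal benefit = demand − MEC = 244.5 - 4.8q.
Set SMB = MC: 244.5 - 4.8q = 12.8 + 3.4q → q* = 28.2561.
Consumer price on the demand curve at q*: 247.0 − 4.0×28.2561 = 133.9756.

P = $134.0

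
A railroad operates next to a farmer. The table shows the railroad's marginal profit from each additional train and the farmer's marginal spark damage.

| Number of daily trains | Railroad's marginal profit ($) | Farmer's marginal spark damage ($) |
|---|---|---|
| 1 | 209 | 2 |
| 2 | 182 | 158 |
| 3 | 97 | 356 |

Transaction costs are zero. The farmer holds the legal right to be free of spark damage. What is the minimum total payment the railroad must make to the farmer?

$160

Efficient level: marginal profit ≥ marginal spark damage through level 2, so k* = 2.
With the farmer holding the right, the railroad must at least compensate total damage at k*: 2 + 158 = 160.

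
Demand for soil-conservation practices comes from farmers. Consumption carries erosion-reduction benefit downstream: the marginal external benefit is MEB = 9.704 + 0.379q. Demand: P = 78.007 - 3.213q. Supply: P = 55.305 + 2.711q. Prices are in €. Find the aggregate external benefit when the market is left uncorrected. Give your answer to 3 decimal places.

Market equilibrium (private): 55.305 + 2.711q = 78.007 - 3.213q → q_m = 3.8322.
Total external benefit = ∫₀^{q_m} (9.704 + 0.379q) dq = 9.704×3.8322 + ½×0.379×3.8322² = 39.9706.

€39.971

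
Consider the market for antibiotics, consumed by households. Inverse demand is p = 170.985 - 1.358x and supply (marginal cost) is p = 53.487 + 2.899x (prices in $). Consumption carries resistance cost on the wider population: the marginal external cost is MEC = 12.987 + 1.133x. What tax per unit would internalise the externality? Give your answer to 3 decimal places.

Social marginal benefit = demand − MEC = 157.998 - 2.491x.
Set SMB = MC: 157.998 - 2.491x = 53.487 + 2.899x → x* = 19.3898.
The Pigouvian tax equals MEC at x*: 12.987 + 1.133×19.3898 = 34.9556.

tax = $34.956 per unit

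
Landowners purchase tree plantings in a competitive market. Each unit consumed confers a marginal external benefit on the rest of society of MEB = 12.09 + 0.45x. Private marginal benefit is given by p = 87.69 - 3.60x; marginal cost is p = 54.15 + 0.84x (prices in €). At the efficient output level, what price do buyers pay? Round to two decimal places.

P = €46.52

Social marginal benefit = demand + MEB = 99.78 - 3.15x.
Set SMB = MC: 99.78 - 3.15x = 54.15 + 0.84x → x* = 11.4361.
Consumer price on the demand curve at x*: 87.69 − 3.60×11.4361 = 46.5200.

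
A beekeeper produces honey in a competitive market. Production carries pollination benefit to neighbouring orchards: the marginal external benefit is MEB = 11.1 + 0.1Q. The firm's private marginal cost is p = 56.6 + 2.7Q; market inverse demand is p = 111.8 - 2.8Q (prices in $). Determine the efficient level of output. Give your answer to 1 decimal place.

Social marginal cost = private MC − MEB = 45.5 + 2.6Q.
Set SMC = demand: 45.5 + 2.6Q = 111.8 - 2.8Q → Q* = 12.2778.

Q* = 12.3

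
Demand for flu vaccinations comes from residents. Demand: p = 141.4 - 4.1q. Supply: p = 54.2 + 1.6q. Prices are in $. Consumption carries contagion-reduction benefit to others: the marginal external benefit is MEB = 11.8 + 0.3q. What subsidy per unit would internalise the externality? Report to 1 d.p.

subsidy = $17.3 per unit

Social marginal benefit = demand + MEB = 153.2 - 3.8q.
Set SMB = MC: 153.2 - 3.8q = 54.2 + 1.6q → q* = 18.3333.
The Pigouvian subsidy equals MEB at q*: 11.8 + 0.3×18.3333 = 17.3000.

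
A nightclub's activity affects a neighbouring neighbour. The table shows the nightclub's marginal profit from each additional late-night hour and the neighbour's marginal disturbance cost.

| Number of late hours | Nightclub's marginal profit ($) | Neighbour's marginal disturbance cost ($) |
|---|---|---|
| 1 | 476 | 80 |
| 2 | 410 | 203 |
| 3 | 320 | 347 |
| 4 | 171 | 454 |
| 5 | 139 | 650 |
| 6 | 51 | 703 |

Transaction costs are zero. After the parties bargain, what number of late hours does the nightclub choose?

2

Bargaining reaches the level where marginal profit last exceeds marginal disturbance cost.
That holds through level 2 (410 ≥ 203) but not at 3 (320 < 347).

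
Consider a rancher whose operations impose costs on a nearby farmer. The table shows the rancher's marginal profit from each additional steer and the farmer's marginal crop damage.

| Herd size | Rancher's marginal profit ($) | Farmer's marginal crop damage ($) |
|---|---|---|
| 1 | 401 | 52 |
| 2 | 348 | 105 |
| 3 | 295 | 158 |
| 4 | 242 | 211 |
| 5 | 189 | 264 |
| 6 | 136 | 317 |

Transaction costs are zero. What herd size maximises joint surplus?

4

Bargaining reaches the level where marginal profit last exceeds marginal crop damage.
That holds through level 4 (242 ≥ 211) but not at 5 (189 < 264).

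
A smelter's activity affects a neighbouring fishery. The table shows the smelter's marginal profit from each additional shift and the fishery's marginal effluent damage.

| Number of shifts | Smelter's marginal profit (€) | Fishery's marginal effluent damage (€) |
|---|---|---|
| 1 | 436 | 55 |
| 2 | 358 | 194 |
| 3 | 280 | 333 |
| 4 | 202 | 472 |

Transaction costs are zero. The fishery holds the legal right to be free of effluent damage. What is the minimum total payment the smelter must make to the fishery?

€249

Efficient level: marginal profit ≥ marginal effluent damage through level 2, so k* = 2.
With the fishery holding the right, the smelter must at least compensate total damage at k*: 55 + 194 = 249.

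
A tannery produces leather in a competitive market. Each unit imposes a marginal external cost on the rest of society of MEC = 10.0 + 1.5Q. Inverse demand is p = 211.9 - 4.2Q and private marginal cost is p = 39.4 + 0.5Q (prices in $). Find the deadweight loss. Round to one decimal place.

Market equilibrium (private): 39.4 + 0.5Q = 211.9 - 4.2Q → Q_m = 36.7021.
Social marginal cost = private MC + MEC = 49.4 + 2.0Q.
Set SMC = demand: 49.4 + 2.0Q = 211.9 - 4.2Q → Q* = 26.2097.
The loss is the area between SMC and demand from Q* to Q_m; with linear curves that's a triangle of height MEC(Q_m).
DWL = ½ × 10.4924 × 65.0532 = 341.2821.

DWL = $341.3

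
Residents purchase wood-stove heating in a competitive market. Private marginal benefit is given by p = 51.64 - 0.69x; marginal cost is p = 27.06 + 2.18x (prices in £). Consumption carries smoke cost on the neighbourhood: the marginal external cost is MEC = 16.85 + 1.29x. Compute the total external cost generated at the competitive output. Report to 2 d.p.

Market equilibrium (private): 27.06 + 2.18x = 51.64 - 0.69x → x_m = 8.5645.
Total external cost = ∫₀^{x_m} (16.85 + 1.29x) dx = 16.85×8.5645 + ½×1.29×8.5645² = 191.6230.

£191.62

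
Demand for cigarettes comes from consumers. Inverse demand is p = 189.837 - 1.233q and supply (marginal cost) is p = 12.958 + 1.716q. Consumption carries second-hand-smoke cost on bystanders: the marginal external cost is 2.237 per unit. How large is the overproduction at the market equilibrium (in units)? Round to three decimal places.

0.759 units

Market equilibrium (private): 12.958 + 1.716q = 189.837 - 1.233q → q_m = 59.9793.
Social marginal benefit = demand − MEC = 187.600 - 1.233q.
Set SMB = MC: 187.600 - 1.233q = 12.958 + 1.716q → q* = 59.2208.
Gap = |59.9793 − 59.2208| = 0.7585.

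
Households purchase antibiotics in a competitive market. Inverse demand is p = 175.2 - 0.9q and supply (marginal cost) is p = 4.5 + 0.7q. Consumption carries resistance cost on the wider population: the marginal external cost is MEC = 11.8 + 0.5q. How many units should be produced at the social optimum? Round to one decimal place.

q* = 75.7

Social marginal benefit = demand − MEC = 163.4 - 1.4q.
Set SMB = MC: 163.4 - 1.4q = 4.5 + 0.7q → q* = 75.6667.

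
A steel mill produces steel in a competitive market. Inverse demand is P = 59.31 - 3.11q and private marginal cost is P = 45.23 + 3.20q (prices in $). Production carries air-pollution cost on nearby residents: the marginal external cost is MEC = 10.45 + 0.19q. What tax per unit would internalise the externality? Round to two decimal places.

Social marginal cost = private MC + MEC = 55.68 + 3.39q.
Set SMC = demand: 55.68 + 3.39q = 59.31 - 3.11q → q* = 0.5585.
The Pigouvian tax equals MEC at q*: 10.45 + 0.19×0.5585 = 10.5561.

tax = $10.56 per unit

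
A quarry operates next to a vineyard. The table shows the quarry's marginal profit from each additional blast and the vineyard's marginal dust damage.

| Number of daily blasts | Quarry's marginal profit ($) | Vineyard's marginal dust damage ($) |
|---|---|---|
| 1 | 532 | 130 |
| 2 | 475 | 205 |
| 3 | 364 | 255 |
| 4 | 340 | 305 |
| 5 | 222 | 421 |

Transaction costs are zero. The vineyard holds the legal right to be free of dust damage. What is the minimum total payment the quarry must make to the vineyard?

Efficient level: marginal profit ≥ marginal dust damage through level 4, so k* = 4.
With the vineyard holding the right, the quarry must at least compensate total damage at k*: 130 + 205 + 255 + 305 = 895.

$895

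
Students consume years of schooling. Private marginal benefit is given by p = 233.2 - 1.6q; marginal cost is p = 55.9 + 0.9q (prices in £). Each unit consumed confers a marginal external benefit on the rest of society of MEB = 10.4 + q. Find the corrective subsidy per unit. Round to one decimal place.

subsidy = £135.5 per unit

Social marginal benefit = demand + MEB = 243.6 - 0.6q.
Set SMB = MC: 243.6 - 0.6q = 55.9 + 0.9q → q* = 125.1333.
The Pigouvian subsidy equals MEB at q*: 10.4 + 1.0×125.1333 = 135.5333.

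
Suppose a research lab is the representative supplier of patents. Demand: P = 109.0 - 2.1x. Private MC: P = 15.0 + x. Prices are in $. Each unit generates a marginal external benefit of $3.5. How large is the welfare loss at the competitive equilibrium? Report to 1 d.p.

DWL = $2.0

Market equilibrium (private): 15.0 + x = 109.0 - 2.1x → x_m = 30.3226.
Social marginal cost = private MC − MEB = 11.5 + x.
Set SMC = demand: 11.5 + x = 109.0 - 2.1x → x* = 31.4516.
The loss is the area between SMC and demand from x* to x_m; with linear curves that's a triangle of height MEB(x_m).
DWL = ½ × 1.1290 × 3.5000 = 1.9758.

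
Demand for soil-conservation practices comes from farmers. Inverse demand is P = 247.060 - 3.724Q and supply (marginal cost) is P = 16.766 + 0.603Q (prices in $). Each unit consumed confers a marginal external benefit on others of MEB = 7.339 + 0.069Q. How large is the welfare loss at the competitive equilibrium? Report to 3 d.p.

DWL = $14.238

Market equilibrium (private): 16.766 + 0.603Q = 247.060 - 3.724Q → Q_m = 53.2226.
Social marginal benefit = demand + MEB = 254.399 - 3.655Q.
Set SMB = MC: 254.399 - 3.655Q = 16.766 + 0.603Q → Q* = 55.8086.
Height of the DWL triangle at Q_m is SMB(Q_m) − MC(Q_m) = MEB(Q_m) = 11.0114.
DWL = ½ × 2.5860 × 11.0114 = 14.2377.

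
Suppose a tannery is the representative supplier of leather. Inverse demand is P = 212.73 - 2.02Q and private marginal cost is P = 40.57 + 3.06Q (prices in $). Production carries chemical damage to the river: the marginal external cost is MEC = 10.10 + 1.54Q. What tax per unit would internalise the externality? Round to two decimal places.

tax = $47.80 per unit

Social marginal cost = private MC + MEC = 50.67 + 4.60Q.
Set SMC = demand: 50.67 + 4.60Q = 212.73 - 2.02Q → Q* = 24.4804.
The Pigouvian tax equals MEC at Q*: 10.10 + 1.54×24.4804 = 47.7998.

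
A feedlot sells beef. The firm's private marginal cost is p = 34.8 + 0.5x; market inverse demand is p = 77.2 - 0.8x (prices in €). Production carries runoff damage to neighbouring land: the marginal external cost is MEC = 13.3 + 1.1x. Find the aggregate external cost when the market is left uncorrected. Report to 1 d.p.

€1018.9

Market equilibrium (private): 34.8 + 0.5x = 77.2 - 0.8x → x_m = 32.6154.
Total external cost = ∫₀^{x_m} (13.3 + 1.1x) dx = 13.3×32.6154 + ½×1.1×32.6154² = 1018.8552.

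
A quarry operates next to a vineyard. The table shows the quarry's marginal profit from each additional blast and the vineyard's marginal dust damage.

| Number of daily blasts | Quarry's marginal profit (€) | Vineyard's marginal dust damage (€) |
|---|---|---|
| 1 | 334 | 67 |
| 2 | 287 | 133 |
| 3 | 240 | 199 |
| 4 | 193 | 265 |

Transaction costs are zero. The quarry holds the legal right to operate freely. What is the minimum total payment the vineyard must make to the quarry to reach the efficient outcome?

€193

Left alone the quarry would choose level 4 (marginal profit stays positive).
Efficient level: k* = 3 (marginal profit ≥ marginal dust damage through 3).
The vineyard must at least cover the quarry's forgone profit from cutting 4→3: 193 = 193.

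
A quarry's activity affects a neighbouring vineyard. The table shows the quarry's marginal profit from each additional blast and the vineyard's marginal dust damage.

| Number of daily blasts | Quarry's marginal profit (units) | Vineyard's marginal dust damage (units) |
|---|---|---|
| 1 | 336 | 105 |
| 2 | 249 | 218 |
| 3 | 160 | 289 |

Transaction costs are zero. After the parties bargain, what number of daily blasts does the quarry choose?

2

Bargaining reaches the level where marginal profit last exceeds marginal dust damage.
That holds through level 2 (249 ≥ 218) but not at 3 (160 < 289).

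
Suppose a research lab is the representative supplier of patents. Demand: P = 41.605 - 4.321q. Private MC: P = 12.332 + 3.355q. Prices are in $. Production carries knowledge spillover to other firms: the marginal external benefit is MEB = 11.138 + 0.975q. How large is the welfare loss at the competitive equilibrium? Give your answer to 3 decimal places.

DWL = $16.468

Market equilibrium (private): 12.332 + 3.355q = 41.605 - 4.321q → q_m = 3.8136.
Social marginal cost = private MC − MEB = 1.194 + 2.380q.
Set SMC = demand: 1.194 + 2.380q = 41.605 - 4.321q → q* = 6.0306.
Height of the DWL triangle at q_m is demand(q_m) − SMC(q_m) = MEB(q_m) = 14.8562.
DWL = ½ × 2.2170 × 14.8562 = 16.4681.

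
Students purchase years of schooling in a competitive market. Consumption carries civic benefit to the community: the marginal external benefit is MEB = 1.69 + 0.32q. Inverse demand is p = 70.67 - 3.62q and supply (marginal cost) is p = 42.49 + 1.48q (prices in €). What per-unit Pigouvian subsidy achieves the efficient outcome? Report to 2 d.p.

Social marginal benefit = demand + MEB = 72.36 - 3.30q.
Set SMB = MC: 72.36 - 3.30q = 42.49 + 1.48q → q* = 6.2490.
The Pigouvian subsidy equals MEB at q*: 1.69 + 0.32×6.2490 = 3.6897.

subsidy = €3.69 per unit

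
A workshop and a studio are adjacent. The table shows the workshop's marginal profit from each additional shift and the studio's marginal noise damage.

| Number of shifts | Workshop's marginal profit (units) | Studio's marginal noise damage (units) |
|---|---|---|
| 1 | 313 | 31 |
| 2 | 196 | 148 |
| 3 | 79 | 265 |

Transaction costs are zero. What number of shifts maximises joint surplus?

Bargaining reaches the level where marginal profit last exceeds marginal noise damage.
That holds through level 2 (196 ≥ 148) but not at 3 (79 < 265).

2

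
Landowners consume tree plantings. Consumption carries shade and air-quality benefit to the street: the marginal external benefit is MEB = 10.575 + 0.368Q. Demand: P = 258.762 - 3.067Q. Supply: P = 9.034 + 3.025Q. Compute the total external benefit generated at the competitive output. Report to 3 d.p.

Market equilibrium (private): 9.034 + 3.025Q = 258.762 - 3.067Q → Q_m = 40.9928.
Total external benefit = ∫₀^{Q_m} (10.575 + 0.368Q) dQ = 10.575×40.9928 + ½×0.368×40.9928² = 742.6942.

742.694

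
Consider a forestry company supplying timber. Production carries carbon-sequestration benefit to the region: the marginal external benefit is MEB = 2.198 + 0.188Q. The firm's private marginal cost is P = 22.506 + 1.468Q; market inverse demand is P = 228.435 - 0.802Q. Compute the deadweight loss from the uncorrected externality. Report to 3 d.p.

Market equilibrium (private): 22.506 + 1.468Q = 228.435 - 0.802Q → Q_m = 90.7176.
Social marginal cost = private MC − MEB = 20.308 + 1.280Q.
Set SMC = demand: 20.308 + 1.280Q = 228.435 - 0.802Q → Q* = 99.9649.
Between Q* and Q_m the wedge demand − SMC runs linearly from 0 to MEB(Q_m), so the loss is a triangle.
DWL = ½ × 9.2473 × 19.2529 = 89.0187.

DWL = 89.019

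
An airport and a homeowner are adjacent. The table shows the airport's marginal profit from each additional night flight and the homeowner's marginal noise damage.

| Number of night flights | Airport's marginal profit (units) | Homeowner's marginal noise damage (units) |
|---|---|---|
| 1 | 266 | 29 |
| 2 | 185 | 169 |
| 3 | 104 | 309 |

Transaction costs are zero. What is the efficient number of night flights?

Bargaining reaches the level where marginal profit last exceeds marginal noise damage.
That holds through level 2 (185 ≥ 169) but not at 3 (104 < 309).

2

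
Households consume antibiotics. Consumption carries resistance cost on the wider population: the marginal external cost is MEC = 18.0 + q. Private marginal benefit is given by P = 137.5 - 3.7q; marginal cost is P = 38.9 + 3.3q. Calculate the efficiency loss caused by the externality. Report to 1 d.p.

DWL = 64.3

Market equilibrium (private): 38.9 + 3.3q = 137.5 - 3.7q → q_m = 14.0857.
Social marginal benefit = demand − MEC = 119.5 - 4.7q.
Set SMB = MC: 119.5 - 4.7q = 38.9 + 3.3q → q* = 10.0750.
The welfare-loss triangle has base |q_m − q*| and height MEC(q_m) (the vertical gap between SMB and MC is zero at q* and MEC at q_m).
DWL = ½ × 4.0107 × 32.0857 = 64.3431.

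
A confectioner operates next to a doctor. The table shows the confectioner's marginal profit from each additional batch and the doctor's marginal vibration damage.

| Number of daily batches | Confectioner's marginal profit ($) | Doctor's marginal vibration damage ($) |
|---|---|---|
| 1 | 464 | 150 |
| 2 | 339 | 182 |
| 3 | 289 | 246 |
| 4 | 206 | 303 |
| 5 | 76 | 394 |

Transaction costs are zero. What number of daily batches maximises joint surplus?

Bargaining reaches the level where marginal profit last exceeds marginal vibration damage.
That holds through level 3 (289 ≥ 246) but not at 4 (206 < 303).

3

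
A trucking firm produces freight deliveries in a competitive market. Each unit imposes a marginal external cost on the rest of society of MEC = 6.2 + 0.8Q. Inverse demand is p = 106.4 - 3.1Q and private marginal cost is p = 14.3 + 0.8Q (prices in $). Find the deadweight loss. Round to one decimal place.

DWL = $67.0

Market equilibrium (private): 14.3 + 0.8Q = 106.4 - 3.1Q → Q_m = 23.6154.
Social marginal cost = private MC + MEC = 20.5 + 1.6Q.
Set SMC = demand: 20.5 + 1.6Q = 106.4 - 3.1Q → Q* = 18.2766.
The welfare-loss triangle has base |Q_m − Q*| and height MEC(Q_m) (the vertical gap between SMC and demand is zero at Q* and MEC at Q_m).
DWL = ½ × 5.3388 × 25.0923 = 66.9814.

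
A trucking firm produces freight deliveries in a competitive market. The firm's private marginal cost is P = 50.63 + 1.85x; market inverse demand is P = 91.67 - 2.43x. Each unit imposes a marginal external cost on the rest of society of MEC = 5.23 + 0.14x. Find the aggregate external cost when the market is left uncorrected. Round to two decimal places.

Market equilibrium (private): 50.63 + 1.85x = 91.67 - 2.43x → x_m = 9.5888.
Total external cost = ∫₀^{x_m} (5.23 + 0.14x) dx = 5.23×9.5888 + ½×0.14×9.5888² = 56.5856.

56.59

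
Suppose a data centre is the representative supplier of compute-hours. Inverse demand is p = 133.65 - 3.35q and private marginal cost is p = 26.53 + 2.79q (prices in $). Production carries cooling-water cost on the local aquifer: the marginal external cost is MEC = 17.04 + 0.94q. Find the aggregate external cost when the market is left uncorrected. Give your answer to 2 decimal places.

Market equilibrium (private): 26.53 + 2.79q = 133.65 - 3.35q → q_m = 17.4463.
Total external cost = ∫₀^{q_m} (17.04 + 0.94q) dq = 17.04×17.4463 + ½×0.94×17.4463² = 440.3404.

$440.34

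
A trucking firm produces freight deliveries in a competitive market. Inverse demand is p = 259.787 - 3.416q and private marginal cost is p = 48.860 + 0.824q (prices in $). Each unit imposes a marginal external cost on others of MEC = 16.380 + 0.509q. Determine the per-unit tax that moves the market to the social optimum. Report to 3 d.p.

Social marginal cost = private MC + MEC = 65.240 + 1.333q.
Set SMC = demand: 65.240 + 1.333q = 259.787 - 3.416q → q* = 40.9659.
The Pigouvian tax equals MEC at q*: 16.380 + 0.509×40.9659 = 37.2316.

tax = $37.232 per unit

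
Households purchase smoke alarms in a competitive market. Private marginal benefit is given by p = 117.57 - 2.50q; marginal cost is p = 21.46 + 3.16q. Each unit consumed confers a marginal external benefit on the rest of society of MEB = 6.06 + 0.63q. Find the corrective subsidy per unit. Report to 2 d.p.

Social marginal benefit = demand + MEB = 123.63 - 1.87q.
Set SMB = MC: 123.63 - 1.87q = 21.46 + 3.16q → q* = 20.3121.
The Pigouvian subsidy equals MEB at q*: 6.06 + 0.63×20.3121 = 18.8566.

subsidy = 18.86 per unit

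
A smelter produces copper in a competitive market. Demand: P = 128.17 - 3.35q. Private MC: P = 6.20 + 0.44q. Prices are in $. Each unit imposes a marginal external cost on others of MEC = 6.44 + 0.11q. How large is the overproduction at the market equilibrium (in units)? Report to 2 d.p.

Market equilibrium (private): 6.20 + 0.44q = 128.17 - 3.35q → q_m = 32.1821.
Social marginal cost = private MC + MEC = 12.64 + 0.55q.
Set SMC = demand: 12.64 + 0.55q = 128.17 - 3.35q → q* = 29.6231.
Gap = |32.1821 − 29.6231| = 2.5590.

2.56 units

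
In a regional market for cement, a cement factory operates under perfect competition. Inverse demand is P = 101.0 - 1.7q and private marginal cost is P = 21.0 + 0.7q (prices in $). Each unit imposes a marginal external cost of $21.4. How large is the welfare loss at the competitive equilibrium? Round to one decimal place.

DWL = $95.4

Market equilibrium (private): 21.0 + 0.7q = 101.0 - 1.7q → q_m = 33.3333.
Social marginal cost = private MC + MEC = 42.4 + 0.7q.
Set SMC = demand: 42.4 + 0.7q = 101.0 - 1.7q → q* = 24.4167.
The loss is the area between SMC and demand from q* to q_m; with linear curves that's a triangle of height MEC(q_m).
DWL = ½ × 8.9166 × 21.4000 = 95.4076.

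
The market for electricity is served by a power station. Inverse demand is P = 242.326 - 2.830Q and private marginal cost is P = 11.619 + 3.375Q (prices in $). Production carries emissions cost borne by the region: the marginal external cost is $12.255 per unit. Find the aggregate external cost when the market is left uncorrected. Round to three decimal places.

$455.651

Market equilibrium (private): 11.619 + 3.375Q = 242.326 - 2.830Q → Q_m = 37.1808.
Total external cost = MEC × Q_m = 12.255 × 37.1808 = 455.6507.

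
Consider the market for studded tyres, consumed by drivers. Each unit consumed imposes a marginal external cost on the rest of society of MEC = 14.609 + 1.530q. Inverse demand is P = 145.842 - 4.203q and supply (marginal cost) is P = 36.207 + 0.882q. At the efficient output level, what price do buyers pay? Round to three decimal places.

Social marginal benefit = demand − MEC = 131.233 - 5.733q.
Set SMB = MC: 131.233 - 5.733q = 36.207 + 0.882q → q* = 14.3652.
Consumer price on the demand curve at q*: 145.842 − 4.203×14.3652 = 85.4651.

P = 85.465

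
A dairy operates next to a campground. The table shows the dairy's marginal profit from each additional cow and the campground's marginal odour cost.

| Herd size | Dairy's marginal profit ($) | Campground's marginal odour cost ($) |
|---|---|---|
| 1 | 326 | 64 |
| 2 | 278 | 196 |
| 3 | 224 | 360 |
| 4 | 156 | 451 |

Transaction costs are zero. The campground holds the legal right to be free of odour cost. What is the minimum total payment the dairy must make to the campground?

Efficient level: marginal profit ≥ marginal odour cost through level 2, so k* = 2.
With the campground holding the right, the dairy must at least compensate total damage at k*: 64 + 196 = 260.

$260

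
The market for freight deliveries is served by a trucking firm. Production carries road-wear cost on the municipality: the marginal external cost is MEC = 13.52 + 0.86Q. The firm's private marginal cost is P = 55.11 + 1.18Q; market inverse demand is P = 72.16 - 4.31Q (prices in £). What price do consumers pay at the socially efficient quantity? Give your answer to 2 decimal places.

P = £69.76

Social marginal cost = private MC + MEC = 68.63 + 2.04Q.
Set SMC = demand: 68.63 + 2.04Q = 72.16 - 4.31Q → Q* = 0.5559.
Consumer price on the demand curve at Q*: 72.16 − 4.31×0.5559 = 69.7641.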